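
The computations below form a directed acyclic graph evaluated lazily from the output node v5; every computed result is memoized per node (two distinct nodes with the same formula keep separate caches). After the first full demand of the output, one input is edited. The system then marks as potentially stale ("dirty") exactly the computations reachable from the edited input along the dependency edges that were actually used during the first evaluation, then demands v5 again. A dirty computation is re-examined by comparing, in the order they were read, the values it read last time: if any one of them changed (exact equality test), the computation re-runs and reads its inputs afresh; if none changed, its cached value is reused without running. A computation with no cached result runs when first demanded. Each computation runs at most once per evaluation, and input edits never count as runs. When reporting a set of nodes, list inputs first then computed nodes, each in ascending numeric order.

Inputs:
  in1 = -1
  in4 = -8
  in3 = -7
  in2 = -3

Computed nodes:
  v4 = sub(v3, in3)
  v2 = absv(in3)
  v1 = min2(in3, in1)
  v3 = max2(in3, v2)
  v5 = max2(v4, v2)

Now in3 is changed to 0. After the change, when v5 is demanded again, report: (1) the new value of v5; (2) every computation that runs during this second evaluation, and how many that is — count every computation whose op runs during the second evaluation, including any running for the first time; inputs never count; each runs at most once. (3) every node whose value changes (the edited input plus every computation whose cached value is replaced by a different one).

Demanding v5 again yields 0.
4 computations run: v2, v3, v4, v5.
The nodes whose values change: in3, v2, v3, v4, v5.

First demand of the output computes:
  v2 = absv(-7) = 7
  v3 = max2(-7, 7) = 7
  v4 = sub(7, -7) = 14
  v5 = max2(14, 7) = 14

After the edit, cleaning proceeds:
  v2: a read changed (in3 -7->0) — executes, giving 0.
  v3: a read changed (in3 -7->0; v2 7->0) — executes, giving 0.
  v4: a read changed (v3 7->0; in3 -7->0) — executes, giving 0.
  v5: a read changed (v4 14->0; v2 7->0) — executes, giving 0.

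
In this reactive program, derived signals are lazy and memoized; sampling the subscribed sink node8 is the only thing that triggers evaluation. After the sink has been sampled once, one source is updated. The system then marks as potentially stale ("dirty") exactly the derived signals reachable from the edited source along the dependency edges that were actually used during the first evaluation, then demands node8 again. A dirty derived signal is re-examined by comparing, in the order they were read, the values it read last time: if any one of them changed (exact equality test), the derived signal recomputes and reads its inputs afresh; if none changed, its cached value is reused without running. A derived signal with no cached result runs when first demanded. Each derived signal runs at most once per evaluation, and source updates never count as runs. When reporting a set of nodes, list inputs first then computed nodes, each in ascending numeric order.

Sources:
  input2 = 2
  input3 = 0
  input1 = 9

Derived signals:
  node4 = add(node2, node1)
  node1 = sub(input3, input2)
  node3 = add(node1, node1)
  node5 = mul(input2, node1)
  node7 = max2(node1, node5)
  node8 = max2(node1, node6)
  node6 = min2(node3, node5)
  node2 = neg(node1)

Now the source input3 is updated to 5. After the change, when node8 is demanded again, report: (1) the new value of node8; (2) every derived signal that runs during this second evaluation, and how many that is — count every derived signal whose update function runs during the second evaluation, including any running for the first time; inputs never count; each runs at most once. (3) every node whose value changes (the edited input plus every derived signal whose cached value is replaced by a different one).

First demand of the output computes:
  node1 = sub(0, 2) = -2
  node3 = add(-2, -2) = -4
  node5 = mul(2, -2) = -4
  node6 = min2(-4, -4) = -4
  node8 = max2(-2, -4) = -2

After the edit, cleaning proceeds:
  node1: a read changed (input3 0->5) — executes, giving 3.
  node3: a read changed (node1 -2->3; node1 -2->3) — executes, giving 6.
  node5: a read changed (node1 -2->3) — executes, giving 6.
  node6: a read changed (node3 -4->6; node5 -4->6) — executes, giving 6.
  node8: a read changed (node1 -2->3; node6 -4->6) — executes, giving 6.

Demanding node8 again yields 6.
5 derived signals run: node1, node3, node5, node6, node8.
The nodes whose values change: input3, node1, node3, node5, node6, node8.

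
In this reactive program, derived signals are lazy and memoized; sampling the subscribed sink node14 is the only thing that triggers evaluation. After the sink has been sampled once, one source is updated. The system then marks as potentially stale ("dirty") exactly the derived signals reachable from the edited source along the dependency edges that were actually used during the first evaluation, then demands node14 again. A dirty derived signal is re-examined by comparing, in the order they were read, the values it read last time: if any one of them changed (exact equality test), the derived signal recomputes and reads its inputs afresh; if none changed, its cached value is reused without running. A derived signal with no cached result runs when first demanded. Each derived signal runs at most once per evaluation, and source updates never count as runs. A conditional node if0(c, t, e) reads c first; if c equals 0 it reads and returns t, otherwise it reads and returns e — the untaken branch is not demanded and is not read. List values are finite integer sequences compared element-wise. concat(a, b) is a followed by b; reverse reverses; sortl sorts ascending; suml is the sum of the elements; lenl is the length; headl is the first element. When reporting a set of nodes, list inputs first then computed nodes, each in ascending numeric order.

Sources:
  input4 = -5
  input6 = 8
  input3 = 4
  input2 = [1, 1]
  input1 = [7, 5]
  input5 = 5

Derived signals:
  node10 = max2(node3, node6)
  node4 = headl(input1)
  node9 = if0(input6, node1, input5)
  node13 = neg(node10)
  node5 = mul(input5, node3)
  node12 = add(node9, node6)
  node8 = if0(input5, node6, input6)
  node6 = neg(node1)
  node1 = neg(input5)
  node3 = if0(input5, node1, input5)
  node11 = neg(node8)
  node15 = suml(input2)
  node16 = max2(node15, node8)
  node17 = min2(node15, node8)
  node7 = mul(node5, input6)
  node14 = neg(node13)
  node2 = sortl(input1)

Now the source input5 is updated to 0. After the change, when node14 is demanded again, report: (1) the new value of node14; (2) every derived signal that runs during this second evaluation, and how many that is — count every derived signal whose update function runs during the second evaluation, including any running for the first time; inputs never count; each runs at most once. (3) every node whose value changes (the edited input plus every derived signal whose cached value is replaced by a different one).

First demand of the output computes:
  node1 = neg(5) = -5
  node3 = if0(input5=5 -> else branch input5) = 5
  node6 = neg(-5) = 5
  node10 = max2(5, 5) = 5
  node13 = neg(5) = -5
  node14 = neg(-5) = 5

After the edit, cleaning proceeds:
  node1: a read changed (input5 5->0) — executes, giving 0.
  node3: a read changed (input5 5->0; input5 5->0) — executes, giving 0.
  node6: a read changed (node1 -5->0) — executes, giving 0.
  node10: a read changed (node3 5->0; node6 5->0) — executes, giving 0.
  node13: a read changed (node10 5->0) — executes, giving 0.
  node14: a read changed (node13 -5->0) — executes, giving 0.

Demanding node14 again yields 0.
6 derived signals run: node1, node3, node6, node10, node13, node14.
The nodes whose values change: input5, node1, node3, node6, node10, node13, node14.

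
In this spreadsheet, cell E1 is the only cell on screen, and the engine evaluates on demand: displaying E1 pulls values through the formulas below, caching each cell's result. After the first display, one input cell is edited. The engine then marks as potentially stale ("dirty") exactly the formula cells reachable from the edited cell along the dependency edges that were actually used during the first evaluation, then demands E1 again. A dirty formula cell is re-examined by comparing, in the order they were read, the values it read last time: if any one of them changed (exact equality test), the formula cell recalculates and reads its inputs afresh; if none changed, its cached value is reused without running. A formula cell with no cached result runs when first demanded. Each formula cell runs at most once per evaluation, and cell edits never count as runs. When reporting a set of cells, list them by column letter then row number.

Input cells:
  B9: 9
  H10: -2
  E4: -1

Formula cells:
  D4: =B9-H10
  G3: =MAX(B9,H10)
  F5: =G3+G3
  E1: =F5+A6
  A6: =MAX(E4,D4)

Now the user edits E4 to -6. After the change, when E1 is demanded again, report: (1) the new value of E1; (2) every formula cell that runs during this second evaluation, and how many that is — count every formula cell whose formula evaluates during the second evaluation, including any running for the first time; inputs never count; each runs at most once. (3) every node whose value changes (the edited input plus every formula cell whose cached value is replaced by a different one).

E1 now evaluates to 29.
Run set: A6 (1 run).
Changed values: E4.
The important point: A6 recomputes to an identical value, and the output ends up unchanged.

Initial pass — values computed on the first demand:
  D4 = 9 - -2 = 11
  A6 = MAX(-1, 11) = 11
  G3 = MAX(9, -2) = 9
  F5 = 9 + 9 = 18
  E1 = 18 + 11 = 29

Second demand — change propagation:
  A6: re-runs because E4 -1->-6; new result 11 (unchanged).
  E1: re-examined; everything it read last time is the same (F5 unchanged, A6 unchanged) — cache 29 kept, no run.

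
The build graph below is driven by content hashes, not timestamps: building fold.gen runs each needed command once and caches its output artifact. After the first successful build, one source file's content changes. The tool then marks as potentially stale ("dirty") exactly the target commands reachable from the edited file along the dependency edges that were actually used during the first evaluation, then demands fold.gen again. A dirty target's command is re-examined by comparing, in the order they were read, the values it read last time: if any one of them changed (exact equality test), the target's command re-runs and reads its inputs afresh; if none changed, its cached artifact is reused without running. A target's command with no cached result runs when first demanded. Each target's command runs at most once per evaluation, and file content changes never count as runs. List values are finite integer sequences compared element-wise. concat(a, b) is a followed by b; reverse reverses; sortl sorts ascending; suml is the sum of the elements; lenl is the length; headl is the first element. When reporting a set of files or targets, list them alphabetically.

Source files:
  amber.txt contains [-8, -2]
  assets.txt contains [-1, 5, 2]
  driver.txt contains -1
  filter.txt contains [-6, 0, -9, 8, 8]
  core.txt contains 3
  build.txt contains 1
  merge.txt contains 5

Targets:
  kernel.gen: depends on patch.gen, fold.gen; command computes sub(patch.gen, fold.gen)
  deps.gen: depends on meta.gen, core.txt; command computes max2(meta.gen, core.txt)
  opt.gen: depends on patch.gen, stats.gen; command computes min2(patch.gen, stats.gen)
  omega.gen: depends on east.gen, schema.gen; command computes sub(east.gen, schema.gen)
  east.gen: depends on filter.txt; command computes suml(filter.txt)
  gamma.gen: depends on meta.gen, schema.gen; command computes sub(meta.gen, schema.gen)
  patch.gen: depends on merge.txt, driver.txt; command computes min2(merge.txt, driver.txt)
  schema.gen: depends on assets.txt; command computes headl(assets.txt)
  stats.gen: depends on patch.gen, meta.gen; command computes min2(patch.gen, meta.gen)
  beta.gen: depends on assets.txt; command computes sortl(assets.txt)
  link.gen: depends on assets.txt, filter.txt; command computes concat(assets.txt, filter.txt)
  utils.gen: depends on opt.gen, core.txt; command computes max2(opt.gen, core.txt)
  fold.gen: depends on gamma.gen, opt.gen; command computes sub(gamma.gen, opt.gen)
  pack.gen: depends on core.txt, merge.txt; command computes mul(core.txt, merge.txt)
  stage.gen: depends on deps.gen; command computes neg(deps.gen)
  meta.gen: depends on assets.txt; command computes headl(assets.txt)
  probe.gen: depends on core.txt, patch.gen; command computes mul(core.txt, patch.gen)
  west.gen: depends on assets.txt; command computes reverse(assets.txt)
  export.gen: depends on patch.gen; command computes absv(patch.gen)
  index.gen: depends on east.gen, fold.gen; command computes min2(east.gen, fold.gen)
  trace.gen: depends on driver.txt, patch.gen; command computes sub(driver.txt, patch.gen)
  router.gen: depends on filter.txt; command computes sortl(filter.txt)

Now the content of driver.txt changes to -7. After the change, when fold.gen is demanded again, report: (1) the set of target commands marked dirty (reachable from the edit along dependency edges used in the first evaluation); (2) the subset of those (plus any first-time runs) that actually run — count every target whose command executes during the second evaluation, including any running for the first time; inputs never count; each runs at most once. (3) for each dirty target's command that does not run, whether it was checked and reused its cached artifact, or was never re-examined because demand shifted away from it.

Dirty set: fold.gen, opt.gen, patch.gen, stats.gen.
Run set: fold.gen, opt.gen, patch.gen, stats.gen (4 run).
All dirty target commands ended up running.

Initial pass — values computed on the first demand:
  meta.gen = headl([-1, 5, 2]) = -1
  patch.gen = min2(5, -1) = -1
  schema.gen = headl([-1, 5, 2]) = -1
  gamma.gen = sub(-1, -1) = 0
  stats.gen = min2(-1, -1) = -1
  opt.gen = min2(-1, -1) = -1
  fold.gen = sub(0, -1) = 1

Second demand — change propagation:
  patch.gen: re-runs because driver.txt -1->-7; new result -7.
  stats.gen: re-runs because patch.gen -1->-7; new result -7.
  opt.gen: re-runs because patch.gen -1->-7; stats.gen -1->-7; new result -7.
  fold.gen: re-runs because opt.gen -1->-7; new result 7.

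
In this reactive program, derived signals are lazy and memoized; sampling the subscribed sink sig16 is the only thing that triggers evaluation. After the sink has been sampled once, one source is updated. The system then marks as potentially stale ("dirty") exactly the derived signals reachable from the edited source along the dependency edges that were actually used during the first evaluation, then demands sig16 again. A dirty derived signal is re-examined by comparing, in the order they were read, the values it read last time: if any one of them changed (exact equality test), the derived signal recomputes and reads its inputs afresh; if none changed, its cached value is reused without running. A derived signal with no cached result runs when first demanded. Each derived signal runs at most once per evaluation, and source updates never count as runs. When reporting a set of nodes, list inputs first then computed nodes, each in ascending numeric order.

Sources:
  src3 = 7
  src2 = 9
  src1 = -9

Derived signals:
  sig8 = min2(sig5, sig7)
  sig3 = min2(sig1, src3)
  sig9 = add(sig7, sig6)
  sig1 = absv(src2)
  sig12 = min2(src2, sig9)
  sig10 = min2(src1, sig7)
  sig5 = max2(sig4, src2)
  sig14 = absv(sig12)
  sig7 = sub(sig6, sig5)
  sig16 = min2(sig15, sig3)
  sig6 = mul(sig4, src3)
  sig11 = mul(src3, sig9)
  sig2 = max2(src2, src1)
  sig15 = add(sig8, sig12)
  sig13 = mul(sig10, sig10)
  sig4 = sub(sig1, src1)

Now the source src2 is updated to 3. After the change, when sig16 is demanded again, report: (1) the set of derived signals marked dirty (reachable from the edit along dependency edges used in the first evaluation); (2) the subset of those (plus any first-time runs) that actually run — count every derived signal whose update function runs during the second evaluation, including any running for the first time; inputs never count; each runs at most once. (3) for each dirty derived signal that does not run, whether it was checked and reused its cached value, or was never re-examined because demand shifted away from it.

The edit dirties: sig1, sig3, sig4, sig5, sig6, sig7, sig8, sig9, sig12, sig15, sig16.
11 derived signals run: sig1, sig3, sig4, sig5, sig6, sig7, sig8, sig9, sig12, sig15, sig16.
No dirty derived signal escaped a run.

First demand of the output computes:
  sig1 = absv(9) = 9
  sig3 = min2(9, 7) = 7
  sig4 = sub(9, -9) = 18
  sig5 = max2(18, 9) = 18
  sig6 = mul(18, 7) = 126
  sig7 = sub(126, 18) = 108
  sig8 = min2(18, 108) = 18
  sig9 = add(108, 126) = 234
  sig12 = min2(9, 234) = 9
  sig15 = add(18, 9) = 27
  sig16 = min2(27, 7) = 7

After the edit, cleaning proceeds:
  sig1: a read changed (src2 9->3) — executes, giving 3.
  sig3: a read changed (sig1 9->3) — executes, giving 3.
  sig4: a read changed (sig1 9->3) — executes, giving 12.
  sig5: a read changed (sig4 18->12; src2 9->3) — executes, giving 12.
  sig6: a read changed (sig4 18->12) — executes, giving 84.
  sig7: a read changed (sig6 126->84; sig5 18->12) — executes, giving 72.
  sig8: a read changed (sig5 18->12; sig7 108->72) — executes, giving 12.
  sig9: a read changed (sig7 108->72; sig6 126->84) — executes, giving 156.
  sig12: a read changed (src2 9->3; sig9 234->156) — executes, giving 3.
  sig15: a read changed (sig8 18->12; sig12 9->3) — executes, giving 15.
  sig16: a read changed (sig15 27->15; sig3 7->3) — executes, giving 3.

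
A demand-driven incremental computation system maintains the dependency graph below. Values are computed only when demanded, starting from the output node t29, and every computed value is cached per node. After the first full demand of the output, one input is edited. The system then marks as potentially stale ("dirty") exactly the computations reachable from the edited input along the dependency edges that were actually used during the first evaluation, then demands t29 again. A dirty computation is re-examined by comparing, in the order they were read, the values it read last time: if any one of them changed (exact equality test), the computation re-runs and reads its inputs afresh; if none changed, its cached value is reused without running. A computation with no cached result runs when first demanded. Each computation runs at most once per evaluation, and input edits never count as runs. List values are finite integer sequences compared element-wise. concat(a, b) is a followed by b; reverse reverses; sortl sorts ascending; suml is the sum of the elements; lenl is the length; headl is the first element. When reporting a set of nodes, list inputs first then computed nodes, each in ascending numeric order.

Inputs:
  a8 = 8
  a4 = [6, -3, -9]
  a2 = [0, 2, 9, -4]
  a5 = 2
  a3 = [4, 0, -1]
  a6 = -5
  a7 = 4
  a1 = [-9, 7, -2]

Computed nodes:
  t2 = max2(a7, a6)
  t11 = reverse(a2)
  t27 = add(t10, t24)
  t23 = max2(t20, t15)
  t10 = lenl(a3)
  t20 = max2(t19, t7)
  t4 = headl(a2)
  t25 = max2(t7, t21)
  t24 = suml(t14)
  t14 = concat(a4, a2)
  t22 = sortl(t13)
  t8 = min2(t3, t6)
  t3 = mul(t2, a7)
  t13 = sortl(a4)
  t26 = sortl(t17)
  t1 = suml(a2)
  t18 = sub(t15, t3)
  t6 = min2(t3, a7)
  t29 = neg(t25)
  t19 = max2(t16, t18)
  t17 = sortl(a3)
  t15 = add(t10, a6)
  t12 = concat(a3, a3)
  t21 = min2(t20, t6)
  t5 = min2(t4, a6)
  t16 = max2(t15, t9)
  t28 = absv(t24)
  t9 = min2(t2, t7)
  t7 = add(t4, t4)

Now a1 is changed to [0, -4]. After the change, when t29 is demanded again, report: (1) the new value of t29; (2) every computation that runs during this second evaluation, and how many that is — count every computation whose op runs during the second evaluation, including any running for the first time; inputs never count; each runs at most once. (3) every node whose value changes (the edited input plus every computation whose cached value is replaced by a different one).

New value of t29: 0.
Computations that run: none — 0 in total.
Values that change: a1.
Key observation: a1 is never demanded by the output, so the edit triggers no recomputation at all.

First evaluation (everything demanded from the output):
  t2 = max2(4, -5) = 4
  t3 = mul(4, 4) = 16
  t4 = headl([0, 2, 9, -4]) = 0
  t6 = min2(16, 4) = 4
  t7 = add(0, 0) = 0
  t9 = min2(4, 0) = 0
  t10 = lenl([4, 0, -1]) = 3
  t15 = add(3, -5) = -2
  t16 = max2(-2, 0) = 0
  t18 = sub(-2, 16) = -18
  t19 = max2(0, -18) = 0
  t20 = max2(0, 0) = 0
  t21 = min2(0, 4) = 0
  t25 = max2(0, 0) = 0
  t29 = neg(0) = 0

Propagation after the edit:
  a1 feeds no computation that the output demands — nothing is marked dirty and nothing runs.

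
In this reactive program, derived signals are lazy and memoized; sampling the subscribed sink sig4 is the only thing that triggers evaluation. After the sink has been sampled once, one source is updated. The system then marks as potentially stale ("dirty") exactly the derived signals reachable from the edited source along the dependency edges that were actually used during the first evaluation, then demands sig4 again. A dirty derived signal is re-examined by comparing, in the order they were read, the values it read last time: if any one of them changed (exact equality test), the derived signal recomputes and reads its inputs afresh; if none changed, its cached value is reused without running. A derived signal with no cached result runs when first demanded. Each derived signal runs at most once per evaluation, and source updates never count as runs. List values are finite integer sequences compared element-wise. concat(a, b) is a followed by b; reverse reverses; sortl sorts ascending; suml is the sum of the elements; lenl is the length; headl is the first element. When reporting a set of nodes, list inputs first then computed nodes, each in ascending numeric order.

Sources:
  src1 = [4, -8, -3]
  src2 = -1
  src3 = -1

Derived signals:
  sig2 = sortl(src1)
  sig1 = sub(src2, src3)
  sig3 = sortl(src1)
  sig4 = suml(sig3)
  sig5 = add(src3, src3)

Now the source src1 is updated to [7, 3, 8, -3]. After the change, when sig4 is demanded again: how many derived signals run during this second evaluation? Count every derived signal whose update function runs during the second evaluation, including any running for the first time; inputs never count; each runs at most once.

2 derived signals run: sig3, sig4.

First demand of the output computes:
  sig3 = sortl([4, -8, -3]) = [-8, -3, 4]
  sig4 = suml([-8, -3, 4]) = -7

After the edit, cleaning proceeds:
  sig3: a read changed (src1 [4, -8, -3]->[7, 3, 8, -3]) — executes, giving [-3, 3, 7, 8].
  sig4: a read changed (sig3 [-8, -3, 4]->[-3, 3, 7, 8]) — executes, giving 15.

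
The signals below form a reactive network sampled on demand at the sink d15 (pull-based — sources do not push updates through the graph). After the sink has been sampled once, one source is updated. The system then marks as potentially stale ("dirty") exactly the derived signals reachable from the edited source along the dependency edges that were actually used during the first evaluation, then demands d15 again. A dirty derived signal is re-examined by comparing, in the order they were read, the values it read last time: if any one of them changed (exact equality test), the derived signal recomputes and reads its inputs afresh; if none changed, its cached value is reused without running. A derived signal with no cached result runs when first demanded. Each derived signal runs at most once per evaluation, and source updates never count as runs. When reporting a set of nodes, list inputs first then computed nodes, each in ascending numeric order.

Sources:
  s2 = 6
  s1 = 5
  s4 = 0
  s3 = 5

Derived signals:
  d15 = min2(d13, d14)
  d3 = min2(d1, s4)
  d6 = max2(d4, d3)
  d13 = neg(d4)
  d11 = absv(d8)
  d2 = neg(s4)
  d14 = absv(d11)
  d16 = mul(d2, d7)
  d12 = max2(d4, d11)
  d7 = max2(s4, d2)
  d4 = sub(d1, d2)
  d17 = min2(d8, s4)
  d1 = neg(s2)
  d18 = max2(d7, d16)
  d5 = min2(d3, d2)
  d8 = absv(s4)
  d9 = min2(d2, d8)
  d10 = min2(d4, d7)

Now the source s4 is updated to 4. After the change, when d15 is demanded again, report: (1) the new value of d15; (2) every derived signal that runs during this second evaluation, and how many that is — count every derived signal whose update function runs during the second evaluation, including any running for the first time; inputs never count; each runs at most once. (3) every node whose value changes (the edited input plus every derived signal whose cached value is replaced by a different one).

d15 now evaluates to 2.
Run set: d2, d4, d8, d11, d13, d14, d15 (7 run).
Changed values: s4, d2, d4, d8, d11, d13, d14, d15.

Initial pass — values computed on the first demand:
  d1 = neg(6) = -6
  d2 = neg(0) = 0
  d4 = sub(-6, 0) = -6
  d8 = absv(0) = 0
  d11 = absv(0) = 0
  d13 = neg(-6) = 6
  d14 = absv(0) = 0
  d15 = min2(6, 0) = 0

Second demand — change propagation:
  d2: re-runs because s4 0->4; new result -4.
  d4: re-runs because d2 0->-4; new result -2.
  d8: re-runs because s4 0->4; new result 4.
  d11: re-runs because d8 0->4; new result 4.
  d13: re-runs because d4 -6->-2; new result 2.
  d14: re-runs because d11 0->4; new result 4.
  d15: re-runs because d13 6->2; d14 0->4; new result 2.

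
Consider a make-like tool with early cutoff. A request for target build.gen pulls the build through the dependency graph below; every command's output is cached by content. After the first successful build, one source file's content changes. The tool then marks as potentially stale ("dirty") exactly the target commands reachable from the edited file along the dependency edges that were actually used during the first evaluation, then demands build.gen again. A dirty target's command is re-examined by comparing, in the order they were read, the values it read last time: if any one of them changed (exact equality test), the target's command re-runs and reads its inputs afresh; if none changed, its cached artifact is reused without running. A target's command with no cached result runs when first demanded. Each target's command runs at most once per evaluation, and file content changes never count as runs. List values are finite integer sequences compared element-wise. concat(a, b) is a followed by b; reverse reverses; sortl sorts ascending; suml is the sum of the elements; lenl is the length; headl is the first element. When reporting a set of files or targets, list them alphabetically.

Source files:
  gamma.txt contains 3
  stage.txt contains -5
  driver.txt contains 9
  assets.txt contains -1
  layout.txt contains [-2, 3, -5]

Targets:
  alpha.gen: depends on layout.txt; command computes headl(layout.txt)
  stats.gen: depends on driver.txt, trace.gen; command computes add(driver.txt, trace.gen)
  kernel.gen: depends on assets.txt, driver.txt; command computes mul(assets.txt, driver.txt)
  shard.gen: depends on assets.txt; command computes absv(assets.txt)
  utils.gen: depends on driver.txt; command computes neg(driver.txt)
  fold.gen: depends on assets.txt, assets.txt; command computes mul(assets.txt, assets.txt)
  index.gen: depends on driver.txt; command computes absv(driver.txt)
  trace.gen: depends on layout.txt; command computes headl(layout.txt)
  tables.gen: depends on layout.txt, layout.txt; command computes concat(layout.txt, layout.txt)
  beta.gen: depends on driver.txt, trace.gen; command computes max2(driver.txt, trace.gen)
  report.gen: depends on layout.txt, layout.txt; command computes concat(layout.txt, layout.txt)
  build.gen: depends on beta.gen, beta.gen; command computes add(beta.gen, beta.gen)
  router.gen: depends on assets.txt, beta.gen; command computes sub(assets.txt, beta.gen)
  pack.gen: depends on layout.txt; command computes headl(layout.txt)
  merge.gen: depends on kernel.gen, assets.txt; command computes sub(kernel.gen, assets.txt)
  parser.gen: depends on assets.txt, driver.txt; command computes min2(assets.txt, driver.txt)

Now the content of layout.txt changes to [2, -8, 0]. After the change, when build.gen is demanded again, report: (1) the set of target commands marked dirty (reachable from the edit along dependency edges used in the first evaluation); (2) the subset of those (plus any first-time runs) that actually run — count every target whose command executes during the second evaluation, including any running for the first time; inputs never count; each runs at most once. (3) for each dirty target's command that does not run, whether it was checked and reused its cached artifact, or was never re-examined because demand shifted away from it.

First demand of the output computes:
  trace.gen = headl([-2, 3, -5]) = -2
  beta.gen = max2(9, -2) = 9
  build.gen = add(9, 9) = 18

After the edit, cleaning proceeds:
  trace.gen: a read changed (layout.txt [-2, 3, -5]->[2, -8, 0]) — executes, giving 2.
  beta.gen: a read changed (trace.gen -2->2) — executes, giving 9 — identical to its old value.
  build.gen: dirty, but its reads are unchanged (beta.gen unchanged, beta.gen unchanged); cached 18 stands.

Note the absorption at beta.gen: it re-runs yet its value is the same, leaving the output's value untouched.

The edit dirties: beta.gen, build.gen, trace.gen.
2 target commands run: beta.gen, trace.gen.
Cache hits after checking: build.gen.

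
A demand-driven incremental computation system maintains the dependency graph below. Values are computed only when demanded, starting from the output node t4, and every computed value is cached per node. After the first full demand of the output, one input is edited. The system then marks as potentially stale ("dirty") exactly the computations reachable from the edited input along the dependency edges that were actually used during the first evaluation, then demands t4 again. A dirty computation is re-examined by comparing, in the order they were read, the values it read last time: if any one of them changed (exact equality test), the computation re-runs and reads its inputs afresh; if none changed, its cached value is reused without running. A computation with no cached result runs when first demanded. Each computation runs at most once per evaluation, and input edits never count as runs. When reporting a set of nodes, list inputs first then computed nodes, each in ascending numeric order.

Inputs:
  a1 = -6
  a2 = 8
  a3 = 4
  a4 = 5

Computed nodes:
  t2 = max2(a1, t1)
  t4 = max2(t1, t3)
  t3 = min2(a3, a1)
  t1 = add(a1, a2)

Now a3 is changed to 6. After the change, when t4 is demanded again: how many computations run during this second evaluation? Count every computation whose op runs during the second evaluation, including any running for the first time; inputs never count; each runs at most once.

First evaluation (everything demanded from the output):
  t1 = add(-6, 8) = 2
  t3 = min2(4, -6) = -6
  t4 = max2(2, -6) = 2

Propagation after the edit:
  t3: runs — a3 4->6; result -6 (same value as before).
  t4: checked — values it read are unchanged (t1 unchanged, t3 unchanged); reused cached 2 without running.

Key observation: the change is absorbed at t3 — it re-runs but produces the same value, and the output's value is unchanged.

Computations that run: t3 — 1 in total.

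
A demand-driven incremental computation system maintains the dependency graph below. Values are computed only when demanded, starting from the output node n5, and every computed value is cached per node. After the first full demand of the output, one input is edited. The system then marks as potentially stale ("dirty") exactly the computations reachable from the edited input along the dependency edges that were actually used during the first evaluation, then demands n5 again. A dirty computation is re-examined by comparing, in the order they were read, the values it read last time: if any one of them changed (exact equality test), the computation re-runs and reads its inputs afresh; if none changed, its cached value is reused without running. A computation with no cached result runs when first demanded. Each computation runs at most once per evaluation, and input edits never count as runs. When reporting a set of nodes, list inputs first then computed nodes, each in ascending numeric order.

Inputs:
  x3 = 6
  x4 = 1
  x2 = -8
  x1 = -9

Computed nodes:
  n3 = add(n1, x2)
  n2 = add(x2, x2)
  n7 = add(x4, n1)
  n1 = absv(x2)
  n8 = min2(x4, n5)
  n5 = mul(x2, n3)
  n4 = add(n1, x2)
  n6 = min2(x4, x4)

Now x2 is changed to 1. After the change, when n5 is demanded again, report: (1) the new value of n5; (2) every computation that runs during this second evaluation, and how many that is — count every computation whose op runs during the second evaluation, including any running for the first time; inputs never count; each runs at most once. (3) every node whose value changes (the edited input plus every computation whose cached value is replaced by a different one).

New value of n5: 2.
Computations that run: n1, n3, n5 — 3 in total.
Values that change: x2, n1, n3, n5.

First evaluation (everything demanded from the output):
  n1 = absv(-8) = 8
  n3 = add(8, -8) = 0
  n5 = mul(-8, 0) = 0

Propagation after the edit:
  n1: runs — x2 -8->1; result 1.
  n3: runs — n1 8->1; x2 -8->1; result 2.
  n5: runs — x2 -8->1; n3 0->2; result 2.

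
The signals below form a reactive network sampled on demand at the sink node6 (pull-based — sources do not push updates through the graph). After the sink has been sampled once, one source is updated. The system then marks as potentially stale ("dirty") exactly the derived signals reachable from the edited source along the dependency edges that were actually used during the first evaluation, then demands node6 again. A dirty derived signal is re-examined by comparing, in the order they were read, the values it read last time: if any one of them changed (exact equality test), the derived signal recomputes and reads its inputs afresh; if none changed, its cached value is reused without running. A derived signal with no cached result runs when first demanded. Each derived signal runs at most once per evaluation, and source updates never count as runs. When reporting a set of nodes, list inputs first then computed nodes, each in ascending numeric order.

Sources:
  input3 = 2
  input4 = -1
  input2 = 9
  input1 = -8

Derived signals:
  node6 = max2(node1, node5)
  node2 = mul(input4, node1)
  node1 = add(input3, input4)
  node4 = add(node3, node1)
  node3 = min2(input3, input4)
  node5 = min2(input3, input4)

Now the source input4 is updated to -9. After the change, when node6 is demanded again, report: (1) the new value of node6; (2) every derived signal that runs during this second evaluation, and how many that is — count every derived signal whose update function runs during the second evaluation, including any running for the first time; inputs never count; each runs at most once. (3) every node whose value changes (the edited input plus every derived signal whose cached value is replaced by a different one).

Initial pass — values computed on the first demand:
  node1 = add(2, -1) = 1
  node5 = min2(2, -1) = -1
  node6 = max2(1, -1) = 1

Second demand — change propagation:
  node1: re-runs because input4 -1->-9; new result -7.
  node5: re-runs because input4 -1->-9; new result -9.
  node6: re-runs because node1 1->-7; node5 -1->-9; new result -7.

node6 now evaluates to -7.
Run set: node1, node5, node6 (3 run).
Changed values: input4, node1, node5, node6.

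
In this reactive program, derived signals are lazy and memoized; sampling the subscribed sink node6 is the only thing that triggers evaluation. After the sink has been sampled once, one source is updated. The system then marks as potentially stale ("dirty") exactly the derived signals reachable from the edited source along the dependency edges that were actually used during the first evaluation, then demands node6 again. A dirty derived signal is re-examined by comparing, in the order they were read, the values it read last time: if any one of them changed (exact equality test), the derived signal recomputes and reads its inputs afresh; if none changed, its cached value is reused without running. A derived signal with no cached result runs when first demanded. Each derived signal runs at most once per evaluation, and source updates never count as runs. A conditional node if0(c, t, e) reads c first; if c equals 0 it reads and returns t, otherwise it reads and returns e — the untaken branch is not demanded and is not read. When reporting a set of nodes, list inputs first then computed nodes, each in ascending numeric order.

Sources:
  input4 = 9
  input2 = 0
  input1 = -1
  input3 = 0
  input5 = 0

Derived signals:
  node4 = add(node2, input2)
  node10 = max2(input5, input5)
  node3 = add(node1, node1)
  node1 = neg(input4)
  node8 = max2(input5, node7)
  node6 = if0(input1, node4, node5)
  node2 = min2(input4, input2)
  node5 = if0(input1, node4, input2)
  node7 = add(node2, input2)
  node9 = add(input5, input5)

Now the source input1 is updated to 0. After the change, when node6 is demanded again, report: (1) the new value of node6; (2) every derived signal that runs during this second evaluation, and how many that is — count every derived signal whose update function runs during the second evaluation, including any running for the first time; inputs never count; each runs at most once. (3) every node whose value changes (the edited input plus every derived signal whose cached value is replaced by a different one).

Demanding node6 again yields 0.
3 derived signals run: node2, node4, node6.
The nodes whose values change: input1.
Note the branch switch — demand abandons node5, which is never re-examined.

First demand of the output computes:
  node5 = if0(input1=-1 -> else branch input2) = 0
  node6 = if0(input1=-1 -> else branch node5) = 0

After the edit, cleaning proceeds:
  node2: had never run; runs now, result 0.
  node4: had never run; runs now, result 0.
  node5: stays stale; no demand reaches it after the flip.
  node6: a read changed (input1 -1->0) — executes, giving 0 — identical to its old value.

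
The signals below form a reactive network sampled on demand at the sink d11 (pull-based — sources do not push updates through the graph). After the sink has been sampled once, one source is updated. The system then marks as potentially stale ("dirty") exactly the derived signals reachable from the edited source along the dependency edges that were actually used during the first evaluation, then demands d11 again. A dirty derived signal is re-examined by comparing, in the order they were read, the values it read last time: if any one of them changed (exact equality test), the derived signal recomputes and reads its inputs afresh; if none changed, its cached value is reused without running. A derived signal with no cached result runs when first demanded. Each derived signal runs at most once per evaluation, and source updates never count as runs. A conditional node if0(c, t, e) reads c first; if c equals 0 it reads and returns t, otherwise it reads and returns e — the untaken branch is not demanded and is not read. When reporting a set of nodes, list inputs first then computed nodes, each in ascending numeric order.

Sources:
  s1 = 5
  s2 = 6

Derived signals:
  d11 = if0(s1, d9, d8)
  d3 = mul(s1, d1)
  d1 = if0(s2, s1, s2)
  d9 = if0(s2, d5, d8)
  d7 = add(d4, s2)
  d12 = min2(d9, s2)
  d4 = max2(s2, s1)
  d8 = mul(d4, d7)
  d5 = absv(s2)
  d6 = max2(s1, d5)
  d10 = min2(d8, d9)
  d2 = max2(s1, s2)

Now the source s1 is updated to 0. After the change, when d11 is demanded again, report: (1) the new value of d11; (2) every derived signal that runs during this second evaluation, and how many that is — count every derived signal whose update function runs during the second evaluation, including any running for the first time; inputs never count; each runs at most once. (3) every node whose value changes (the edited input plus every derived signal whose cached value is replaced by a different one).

Initial pass — values computed on the first demand:
  d4 = max2(6, 5) = 6
  d7 = add(6, 6) = 12
  d8 = mul(6, 12) = 72
  d11 = if0(s1=5 -> else branch d8) = 72

Second demand — change propagation:
  d4: re-runs because s1 5->0; new result 6 (unchanged).
  d7: re-examined; everything it read last time is the same (d4 unchanged, s2 unchanged) — cache 12 kept, no run.
  d8: re-examined; everything it read last time is the same (d4 unchanged, d7 unchanged) — cache 72 kept, no run.
  d9: newly demanded (no cache) — executes and yields 72.
  d11: re-runs because s1 5->0; new result 72 (unchanged).

The important point: the flipped condition pulls in fresh nodes; d9 runs for the first time.

d11 now evaluates to 72.
Run set: d4, d9, d11 (3 run).
Changed values: s1.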